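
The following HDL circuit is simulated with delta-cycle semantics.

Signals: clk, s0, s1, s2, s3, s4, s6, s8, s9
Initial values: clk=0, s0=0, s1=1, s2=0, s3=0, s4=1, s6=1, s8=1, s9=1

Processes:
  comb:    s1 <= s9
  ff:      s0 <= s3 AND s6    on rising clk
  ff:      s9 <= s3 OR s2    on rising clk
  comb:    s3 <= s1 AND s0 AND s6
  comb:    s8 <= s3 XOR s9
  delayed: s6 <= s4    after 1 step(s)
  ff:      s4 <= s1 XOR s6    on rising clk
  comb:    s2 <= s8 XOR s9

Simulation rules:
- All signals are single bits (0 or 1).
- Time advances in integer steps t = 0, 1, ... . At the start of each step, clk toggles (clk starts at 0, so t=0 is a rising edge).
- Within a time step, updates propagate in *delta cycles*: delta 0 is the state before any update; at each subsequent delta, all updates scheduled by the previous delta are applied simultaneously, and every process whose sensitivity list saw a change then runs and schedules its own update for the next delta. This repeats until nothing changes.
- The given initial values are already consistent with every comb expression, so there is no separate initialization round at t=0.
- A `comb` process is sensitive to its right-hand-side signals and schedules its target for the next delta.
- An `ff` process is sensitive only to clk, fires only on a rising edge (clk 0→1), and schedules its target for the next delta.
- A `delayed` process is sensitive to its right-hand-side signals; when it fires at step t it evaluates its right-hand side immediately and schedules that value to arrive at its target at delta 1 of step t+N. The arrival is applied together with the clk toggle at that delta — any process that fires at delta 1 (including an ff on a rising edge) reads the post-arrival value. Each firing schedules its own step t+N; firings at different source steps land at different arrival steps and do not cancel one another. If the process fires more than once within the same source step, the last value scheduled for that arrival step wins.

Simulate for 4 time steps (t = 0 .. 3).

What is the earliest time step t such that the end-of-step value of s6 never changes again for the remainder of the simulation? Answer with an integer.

[bits: s6,s0,s1,s3,s9,s2,clk,s8,s4]
t=0: Δ0=101010011 Δ1=101010111 Δ2=101000110 Δ3=100001100 Δ4=100000100 | 4Δ
t=1: Δ0=100000100 Δ1=000000000 | 1Δ
t=2: Δ0=000000000 Δ1=000000100 | 1Δ
t=3: Δ0=000000100 Δ1=000000000 | 1Δ

1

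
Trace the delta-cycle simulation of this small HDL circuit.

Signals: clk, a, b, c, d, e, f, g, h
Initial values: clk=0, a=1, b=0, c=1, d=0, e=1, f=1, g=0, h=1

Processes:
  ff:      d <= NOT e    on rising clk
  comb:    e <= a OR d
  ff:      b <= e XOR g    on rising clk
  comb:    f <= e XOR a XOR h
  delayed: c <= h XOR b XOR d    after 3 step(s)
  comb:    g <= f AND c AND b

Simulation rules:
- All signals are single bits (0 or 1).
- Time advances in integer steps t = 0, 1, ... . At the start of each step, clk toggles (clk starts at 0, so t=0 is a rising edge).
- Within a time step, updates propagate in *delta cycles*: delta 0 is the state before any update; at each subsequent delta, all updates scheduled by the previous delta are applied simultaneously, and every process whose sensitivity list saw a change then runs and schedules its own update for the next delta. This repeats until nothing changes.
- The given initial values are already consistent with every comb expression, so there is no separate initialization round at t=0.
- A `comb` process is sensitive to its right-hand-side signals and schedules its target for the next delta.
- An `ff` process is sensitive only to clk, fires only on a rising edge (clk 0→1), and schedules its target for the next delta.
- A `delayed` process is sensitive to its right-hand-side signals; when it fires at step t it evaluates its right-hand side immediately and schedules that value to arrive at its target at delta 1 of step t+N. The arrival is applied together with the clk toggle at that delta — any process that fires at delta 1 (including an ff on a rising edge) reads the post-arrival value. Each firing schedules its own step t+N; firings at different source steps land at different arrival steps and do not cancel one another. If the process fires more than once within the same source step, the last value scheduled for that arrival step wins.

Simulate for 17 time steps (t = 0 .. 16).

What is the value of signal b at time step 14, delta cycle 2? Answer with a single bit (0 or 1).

0

t=0 Δ0: h=1 g=0 f=1 d=0 a=1 b=0 e=1 clk=0 c=1
  Δ1: clk:0→1
  Δ2: b:0→1
  Δ3: g:0→1
  (3Δ to stable)
t=1 Δ0: h=1 g=1 f=1 d=0 a=1 b=1 e=1 clk=1 c=1
  Δ1: clk:1→0
  (1Δ to stable)
t=2 Δ0: h=1 g=1 f=1 d=0 a=1 b=1 e=1 clk=0 c=1
  Δ1: clk:0→1
  Δ2: b:1→0
  Δ3: g:1→0
  (3Δ to stable)
t=3 Δ0: h=1 g=0 f=1 d=0 a=1 b=0 e=1 clk=1 c=1
  Δ1: clk:1→0, c:1→0
  (1Δ to stable)
t=4 Δ0: h=1 g=0 f=1 d=0 a=1 b=0 e=1 clk=0 c=0
  Δ1: clk:0→1
  Δ2: b:0→1
  (2Δ to stable)
t=5 Δ0: h=1 g=0 f=1 d=0 a=1 b=1 e=1 clk=1 c=0
  Δ1: clk:1→0, c:0→1
  Δ2: g:0→1
  (2Δ to stable)
t=6 Δ0: h=1 g=1 f=1 d=0 a=1 b=1 e=1 clk=0 c=1
  Δ1: clk:0→1
  Δ2: b:1→0
  Δ3: g:1→0
  (3Δ to stable)
t=7 Δ0: h=1 g=0 f=1 d=0 a=1 b=0 e=1 clk=1 c=1
  Δ1: clk:1→0, c:1→0
  (1Δ to stable)
t=8 Δ0: h=1 g=0 f=1 d=0 a=1 b=0 e=1 clk=0 c=0
  Δ1: clk:0→1
  Δ2: b:0→1
  (2Δ to stable)
t=9 Δ0: h=1 g=0 f=1 d=0 a=1 b=1 e=1 clk=1 c=0
  Δ1: clk:1→0, c:0→1
  Δ2: g:0→1
  (2Δ to stable)
t=10 Δ0: h=1 g=1 f=1 d=0 a=1 b=1 e=1 clk=0 c=1
  Δ1: clk:0→1
  Δ2: b:1→0
  Δ3: g:1→0
  (3Δ to stable)
t=11 Δ0: h=1 g=0 f=1 d=0 a=1 b=0 e=1 clk=1 c=1
  Δ1: clk:1→0, c:1→0
  (1Δ to stable)
t=12 Δ0: h=1 g=0 f=1 d=0 a=1 b=0 e=1 clk=0 c=0
  Δ1: clk:0→1
  Δ2: b:0→1
  (2Δ to stable)
t=13 Δ0: h=1 g=0 f=1 d=0 a=1 b=1 e=1 clk=1 c=0
  Δ1: clk:1→0, c:0→1
  Δ2: g:0→1
  (2Δ to stable)
t=14 Δ0: h=1 g=1 f=1 d=0 a=1 b=1 e=1 clk=0 c=1
  Δ1: clk:0→1
  Δ2: b:1→0
  Δ3: g:1→0
  (3Δ to stable)
t=15 Δ0: h=1 g=0 f=1 d=0 a=1 b=0 e=1 clk=1 c=1
  Δ1: clk:1→0, c:1→0
  (1Δ to stable)
t=16 Δ0: h=1 g=0 f=1 d=0 a=1 b=0 e=1 clk=0 c=0
  Δ1: clk:0→1
  Δ2: b:0→1
  (2Δ to stable)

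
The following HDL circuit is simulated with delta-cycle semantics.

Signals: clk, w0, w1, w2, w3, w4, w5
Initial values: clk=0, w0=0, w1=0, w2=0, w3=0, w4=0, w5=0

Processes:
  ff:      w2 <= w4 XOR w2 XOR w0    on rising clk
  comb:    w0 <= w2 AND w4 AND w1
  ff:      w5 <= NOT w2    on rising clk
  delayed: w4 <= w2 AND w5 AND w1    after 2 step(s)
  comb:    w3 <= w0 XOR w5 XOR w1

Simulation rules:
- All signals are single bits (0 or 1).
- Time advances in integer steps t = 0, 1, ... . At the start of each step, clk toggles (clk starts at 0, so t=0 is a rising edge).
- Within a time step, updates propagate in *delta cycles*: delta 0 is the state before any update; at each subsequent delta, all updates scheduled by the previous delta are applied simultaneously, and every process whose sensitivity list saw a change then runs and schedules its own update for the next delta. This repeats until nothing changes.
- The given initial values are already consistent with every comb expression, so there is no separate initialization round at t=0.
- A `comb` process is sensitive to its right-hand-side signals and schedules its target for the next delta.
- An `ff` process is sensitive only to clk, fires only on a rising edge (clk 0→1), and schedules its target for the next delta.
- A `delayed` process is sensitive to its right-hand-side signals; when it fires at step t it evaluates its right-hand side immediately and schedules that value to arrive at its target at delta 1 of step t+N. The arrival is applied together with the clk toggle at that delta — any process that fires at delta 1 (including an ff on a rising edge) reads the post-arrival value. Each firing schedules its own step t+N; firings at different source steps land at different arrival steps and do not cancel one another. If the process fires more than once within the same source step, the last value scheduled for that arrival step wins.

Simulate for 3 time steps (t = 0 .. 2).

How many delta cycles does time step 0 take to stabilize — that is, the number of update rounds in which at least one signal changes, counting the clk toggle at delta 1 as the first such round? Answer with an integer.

3

t=0 Δ0: w5=0 clk=0 w0=0 w4=0 w3=0 w1=0 w2=0
  Δ1: clk:0→1
  Δ2: w5:0→1
  Δ3: w3:0→1
  (3Δ to stable)
t=1 Δ0: w5=1 clk=1 w0=0 w4=0 w3=1 w1=0 w2=0
  Δ1: clk:1→0
  (1Δ to stable)
t=2 Δ0: w5=1 clk=0 w0=0 w4=0 w3=1 w1=0 w2=0
  Δ1: clk:0→1
  (1Δ to stable)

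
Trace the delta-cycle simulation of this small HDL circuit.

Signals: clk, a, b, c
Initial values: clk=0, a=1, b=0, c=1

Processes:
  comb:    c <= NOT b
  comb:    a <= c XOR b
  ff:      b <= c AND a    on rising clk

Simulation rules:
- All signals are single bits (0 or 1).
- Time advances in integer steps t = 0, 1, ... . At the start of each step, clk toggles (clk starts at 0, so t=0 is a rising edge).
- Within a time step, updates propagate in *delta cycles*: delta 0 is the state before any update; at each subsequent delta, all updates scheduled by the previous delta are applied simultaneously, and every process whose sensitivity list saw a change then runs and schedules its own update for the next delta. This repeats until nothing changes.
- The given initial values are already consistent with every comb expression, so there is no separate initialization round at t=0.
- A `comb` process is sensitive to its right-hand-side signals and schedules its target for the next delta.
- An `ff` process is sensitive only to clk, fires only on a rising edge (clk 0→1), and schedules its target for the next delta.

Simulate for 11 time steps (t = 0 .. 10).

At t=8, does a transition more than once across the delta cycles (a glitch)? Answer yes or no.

yes

[bits: a,clk,b,c]
t=0: Δ0=1001 Δ1=1101 Δ2=1111 Δ3=0110 Δ4=1110 | 4Δ
t=1: Δ0=1110 Δ1=1010 | 1Δ
t=2: Δ0=1010 Δ1=1110 Δ2=1100 Δ3=0101 Δ4=1101 | 4Δ
t=3: Δ0=1101 Δ1=1001 | 1Δ
t=4: Δ0=1001 Δ1=1101 Δ2=1111 Δ3=0110 Δ4=1110 | 4Δ
t=5: Δ0=1110 Δ1=1010 | 1Δ
t=6: Δ0=1010 Δ1=1110 Δ2=1100 Δ3=0101 Δ4=1101 | 4Δ
t=7: Δ0=1101 Δ1=1001 | 1Δ
t=8: Δ0=1001 Δ1=1101 Δ2=1111 Δ3=0110 Δ4=1110 | 4Δ
t=9: Δ0=1110 Δ1=1010 | 1Δ
t=10: Δ0=1010 Δ1=1110 Δ2=1100 Δ3=0101 Δ4=1101 | 4Δ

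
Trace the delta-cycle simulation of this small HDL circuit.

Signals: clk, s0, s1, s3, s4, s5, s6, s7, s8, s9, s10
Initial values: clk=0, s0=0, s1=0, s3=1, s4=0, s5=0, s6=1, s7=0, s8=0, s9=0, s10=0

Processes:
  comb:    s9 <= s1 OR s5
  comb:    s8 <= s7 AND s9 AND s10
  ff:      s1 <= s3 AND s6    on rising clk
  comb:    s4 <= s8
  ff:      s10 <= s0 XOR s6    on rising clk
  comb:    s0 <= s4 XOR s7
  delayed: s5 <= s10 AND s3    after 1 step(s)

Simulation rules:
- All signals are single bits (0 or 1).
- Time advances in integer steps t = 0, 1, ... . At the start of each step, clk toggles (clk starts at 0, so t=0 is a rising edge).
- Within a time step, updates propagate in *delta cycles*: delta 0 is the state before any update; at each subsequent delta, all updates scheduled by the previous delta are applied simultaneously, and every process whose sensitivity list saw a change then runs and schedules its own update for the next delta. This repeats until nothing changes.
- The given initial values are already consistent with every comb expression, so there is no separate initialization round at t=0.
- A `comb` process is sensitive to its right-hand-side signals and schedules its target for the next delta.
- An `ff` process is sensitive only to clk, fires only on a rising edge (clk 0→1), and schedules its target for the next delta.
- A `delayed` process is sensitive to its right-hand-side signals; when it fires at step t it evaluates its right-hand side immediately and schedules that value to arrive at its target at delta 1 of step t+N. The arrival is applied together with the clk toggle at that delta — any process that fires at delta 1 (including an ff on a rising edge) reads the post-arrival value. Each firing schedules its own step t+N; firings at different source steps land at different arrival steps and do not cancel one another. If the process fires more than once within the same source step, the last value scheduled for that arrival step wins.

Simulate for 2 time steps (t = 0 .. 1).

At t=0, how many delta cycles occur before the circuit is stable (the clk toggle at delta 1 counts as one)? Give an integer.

[bits: s0,s3,clk,s7,s9,s5,s4,s10,s1,s6,s8]
t=0: Δ0=01000000010 Δ1=01100000010 Δ2=01100001110 Δ3=01101001110 | 3Δ
t=1: Δ0=01101001110 Δ1=01001101110 | 1Δ

3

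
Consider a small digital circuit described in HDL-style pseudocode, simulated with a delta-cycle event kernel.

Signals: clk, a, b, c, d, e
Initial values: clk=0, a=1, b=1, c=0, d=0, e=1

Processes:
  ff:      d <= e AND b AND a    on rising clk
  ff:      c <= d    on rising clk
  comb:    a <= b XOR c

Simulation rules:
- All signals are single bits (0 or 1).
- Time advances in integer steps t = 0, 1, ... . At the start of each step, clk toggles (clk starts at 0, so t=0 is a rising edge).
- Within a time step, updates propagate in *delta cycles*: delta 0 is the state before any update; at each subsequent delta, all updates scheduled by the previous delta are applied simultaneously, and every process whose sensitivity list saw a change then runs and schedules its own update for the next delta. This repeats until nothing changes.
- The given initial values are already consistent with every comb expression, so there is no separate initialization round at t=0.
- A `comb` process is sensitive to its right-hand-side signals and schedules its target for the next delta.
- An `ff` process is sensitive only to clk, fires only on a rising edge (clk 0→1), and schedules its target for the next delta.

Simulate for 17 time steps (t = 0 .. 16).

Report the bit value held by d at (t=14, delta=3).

0

[bits: a,e,b,clk,d,c]
t=0: Δ0=111000 Δ1=111100 Δ2=111110 | 2Δ
t=1: Δ0=111110 Δ1=111010 | 1Δ
t=2: Δ0=111010 Δ1=111110 Δ2=111111 Δ3=011111 | 3Δ
t=3: Δ0=011111 Δ1=011011 | 1Δ
t=4: Δ0=011011 Δ1=011111 Δ2=011101 | 2Δ
t=5: Δ0=011101 Δ1=011001 | 1Δ
t=6: Δ0=011001 Δ1=011101 Δ2=011100 Δ3=111100 | 3Δ
t=7: Δ0=111100 Δ1=111000 | 1Δ
t=8: Δ0=111000 Δ1=111100 Δ2=111110 | 2Δ
t=9: Δ0=111110 Δ1=111010 | 1Δ
t=10: Δ0=111010 Δ1=111110 Δ2=111111 Δ3=011111 | 3Δ
t=11: Δ0=011111 Δ1=011011 | 1Δ
t=12: Δ0=011011 Δ1=011111 Δ2=011101 | 2Δ
t=13: Δ0=011101 Δ1=011001 | 1Δ
t=14: Δ0=011001 Δ1=011101 Δ2=011100 Δ3=111100 | 3Δ
t=15: Δ0=111100 Δ1=111000 | 1Δ
t=16: Δ0=111000 Δ1=111100 Δ2=111110 | 2Δ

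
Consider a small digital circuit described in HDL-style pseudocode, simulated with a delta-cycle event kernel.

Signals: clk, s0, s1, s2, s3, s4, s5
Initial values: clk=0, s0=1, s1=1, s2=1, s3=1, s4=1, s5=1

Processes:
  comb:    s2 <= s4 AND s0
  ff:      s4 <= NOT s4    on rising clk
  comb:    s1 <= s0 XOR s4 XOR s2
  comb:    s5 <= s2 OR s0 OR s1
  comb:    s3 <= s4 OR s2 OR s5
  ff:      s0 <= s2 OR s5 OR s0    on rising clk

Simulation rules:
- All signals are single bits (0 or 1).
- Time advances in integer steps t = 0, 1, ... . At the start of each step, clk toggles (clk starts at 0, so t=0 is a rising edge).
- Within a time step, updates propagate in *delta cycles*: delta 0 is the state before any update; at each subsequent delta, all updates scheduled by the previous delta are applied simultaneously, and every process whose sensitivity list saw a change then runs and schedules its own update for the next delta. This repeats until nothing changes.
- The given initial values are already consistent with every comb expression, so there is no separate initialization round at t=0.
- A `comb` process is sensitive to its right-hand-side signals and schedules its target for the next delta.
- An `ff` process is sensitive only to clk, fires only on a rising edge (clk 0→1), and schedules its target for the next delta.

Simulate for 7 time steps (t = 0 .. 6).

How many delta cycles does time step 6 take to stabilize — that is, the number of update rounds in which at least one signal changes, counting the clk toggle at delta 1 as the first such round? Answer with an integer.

4

t0.Δ0 s4=1 s5=1 s1=1 s0=1 s3=1 s2=1 clk=0
t0.Δ1 s4=1 s5=1 s1=1 s0=1 s3=1 s2=1 clk=1
t0.Δ2 s4=0 s5=1 s1=1 s0=1 s3=1 s2=1 clk=1
t0.Δ3 s4=0 s5=1 s1=0 s0=1 s3=1 s2=0 clk=1
t0.Δ4 s4=0 s5=1 s1=1 s0=1 s3=1 s2=0 clk=1
t1.Δ0 s4=0 s5=1 s1=1 s0=1 s3=1 s2=0 clk=1
t1.Δ1 s4=0 s5=1 s1=1 s0=1 s3=1 s2=0 clk=0
t2.Δ0 s4=0 s5=1 s1=1 s0=1 s3=1 s2=0 clk=0
t2.Δ1 s4=0 s5=1 s1=1 s0=1 s3=1 s2=0 clk=1
t2.Δ2 s4=1 s5=1 s1=1 s0=1 s3=1 s2=0 clk=1
t2.Δ3 s4=1 s5=1 s1=0 s0=1 s3=1 s2=1 clk=1
t2.Δ4 s4=1 s5=1 s1=1 s0=1 s3=1 s2=1 clk=1
t3.Δ0 s4=1 s5=1 s1=1 s0=1 s3=1 s2=1 clk=1
t3.Δ1 s4=1 s5=1 s1=1 s0=1 s3=1 s2=1 clk=0
t4.Δ0 s4=1 s5=1 s1=1 s0=1 s3=1 s2=1 clk=0
t4.Δ1 s4=1 s5=1 s1=1 s0=1 s3=1 s2=1 clk=1
t4.Δ2 s4=0 s5=1 s1=1 s0=1 s3=1 s2=1 clk=1
t4.Δ3 s4=0 s5=1 s1=0 s0=1 s3=1 s2=0 clk=1
t4.Δ4 s4=0 s5=1 s1=1 s0=1 s3=1 s2=0 clk=1
t5.Δ0 s4=0 s5=1 s1=1 s0=1 s3=1 s2=0 clk=1
t5.Δ1 s4=0 s5=1 s1=1 s0=1 s3=1 s2=0 clk=0
t6.Δ0 s4=0 s5=1 s1=1 s0=1 s3=1 s2=0 clk=0
t6.Δ1 s4=0 s5=1 s1=1 s0=1 s3=1 s2=0 clk=1
t6.Δ2 s4=1 s5=1 s1=1 s0=1 s3=1 s2=0 clk=1
t6.Δ3 s4=1 s5=1 s1=0 s0=1 s3=1 s2=1 clk=1
t6.Δ4 s4=1 s5=1 s1=1 s0=1 s3=1 s2=1 clk=1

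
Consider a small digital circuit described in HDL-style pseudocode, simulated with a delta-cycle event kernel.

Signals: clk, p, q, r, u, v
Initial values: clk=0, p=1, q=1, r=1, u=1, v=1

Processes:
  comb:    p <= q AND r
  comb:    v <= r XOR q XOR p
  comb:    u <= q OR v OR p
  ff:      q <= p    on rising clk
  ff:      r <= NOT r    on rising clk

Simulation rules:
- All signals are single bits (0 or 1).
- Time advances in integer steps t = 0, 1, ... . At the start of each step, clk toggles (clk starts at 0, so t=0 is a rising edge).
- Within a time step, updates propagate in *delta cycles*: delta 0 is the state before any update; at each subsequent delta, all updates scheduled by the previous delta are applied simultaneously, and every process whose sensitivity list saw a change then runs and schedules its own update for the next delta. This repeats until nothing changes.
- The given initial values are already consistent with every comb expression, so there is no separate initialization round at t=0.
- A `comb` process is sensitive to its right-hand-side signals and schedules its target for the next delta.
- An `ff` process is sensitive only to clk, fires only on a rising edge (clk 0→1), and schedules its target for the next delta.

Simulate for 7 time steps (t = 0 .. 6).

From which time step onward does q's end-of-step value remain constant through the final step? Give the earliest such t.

2

t0.Δ0 clk=0 p=1 u=1 q=1 v=1 r=1
t0.Δ1 clk=1 p=1 u=1 q=1 v=1 r=1
t0.Δ2 clk=1 p=1 u=1 q=1 v=1 r=0
t0.Δ3 clk=1 p=0 u=1 q=1 v=0 r=0
t0.Δ4 clk=1 p=0 u=1 q=1 v=1 r=0
t1.Δ0 clk=1 p=0 u=1 q=1 v=1 r=0
t1.Δ1 clk=0 p=0 u=1 q=1 v=1 r=0
t2.Δ0 clk=0 p=0 u=1 q=1 v=1 r=0
t2.Δ1 clk=1 p=0 u=1 q=1 v=1 r=0
t2.Δ2 clk=1 p=0 u=1 q=0 v=1 r=1
t3.Δ0 clk=1 p=0 u=1 q=0 v=1 r=1
t3.Δ1 clk=0 p=0 u=1 q=0 v=1 r=1
t4.Δ0 clk=0 p=0 u=1 q=0 v=1 r=1
t4.Δ1 clk=1 p=0 u=1 q=0 v=1 r=1
t4.Δ2 clk=1 p=0 u=1 q=0 v=1 r=0
t4.Δ3 clk=1 p=0 u=1 q=0 v=0 r=0
t4.Δ4 clk=1 p=0 u=0 q=0 v=0 r=0
t5.Δ0 clk=1 p=0 u=0 q=0 v=0 r=0
t5.Δ1 clk=0 p=0 u=0 q=0 v=0 r=0
t6.Δ0 clk=0 p=0 u=0 q=0 v=0 r=0
t6.Δ1 clk=1 p=0 u=0 q=0 v=0 r=0
t6.Δ2 clk=1 p=0 u=0 q=0 v=0 r=1
t6.Δ3 clk=1 p=0 u=0 q=0 v=1 r=1
t6.Δ4 clk=1 p=0 u=1 q=0 v=1 r=1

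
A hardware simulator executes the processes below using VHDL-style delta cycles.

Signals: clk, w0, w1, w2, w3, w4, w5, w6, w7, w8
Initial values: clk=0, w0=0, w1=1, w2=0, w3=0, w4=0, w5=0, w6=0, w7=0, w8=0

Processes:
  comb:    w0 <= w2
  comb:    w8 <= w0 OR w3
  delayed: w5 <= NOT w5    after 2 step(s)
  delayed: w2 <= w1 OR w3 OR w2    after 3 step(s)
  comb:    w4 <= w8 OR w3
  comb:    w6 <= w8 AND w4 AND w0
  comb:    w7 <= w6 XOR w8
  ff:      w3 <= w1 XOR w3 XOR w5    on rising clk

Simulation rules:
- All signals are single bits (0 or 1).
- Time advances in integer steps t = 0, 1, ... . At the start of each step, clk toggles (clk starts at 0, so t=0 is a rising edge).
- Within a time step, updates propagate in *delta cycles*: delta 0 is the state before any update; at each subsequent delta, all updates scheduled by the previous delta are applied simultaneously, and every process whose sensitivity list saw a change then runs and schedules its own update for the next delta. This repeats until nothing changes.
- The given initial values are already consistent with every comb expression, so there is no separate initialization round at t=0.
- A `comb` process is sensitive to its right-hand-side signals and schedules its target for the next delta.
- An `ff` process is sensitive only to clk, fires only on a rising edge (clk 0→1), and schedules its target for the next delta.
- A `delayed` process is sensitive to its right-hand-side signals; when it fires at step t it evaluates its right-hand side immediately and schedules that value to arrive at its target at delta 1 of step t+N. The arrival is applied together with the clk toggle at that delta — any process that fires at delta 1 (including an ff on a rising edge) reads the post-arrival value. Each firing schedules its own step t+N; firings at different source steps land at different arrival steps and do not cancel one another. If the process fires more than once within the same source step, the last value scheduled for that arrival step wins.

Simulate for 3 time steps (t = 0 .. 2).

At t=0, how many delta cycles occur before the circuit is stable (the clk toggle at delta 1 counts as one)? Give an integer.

4

t0.Δ0 w4=0 clk=0 w0=0 w2=0 w8=0 w5=0 w7=0 w1=1 w6=0 w3=0
t0.Δ1 w4=0 clk=1 w0=0 w2=0 w8=0 w5=0 w7=0 w1=1 w6=0 w3=0
t0.Δ2 w4=0 clk=1 w0=0 w2=0 w8=0 w5=0 w7=0 w1=1 w6=0 w3=1
t0.Δ3 w4=1 clk=1 w0=0 w2=0 w8=1 w5=0 w7=0 w1=1 w6=0 w3=1
t0.Δ4 w4=1 clk=1 w0=0 w2=0 w8=1 w5=0 w7=1 w1=1 w6=0 w3=1
t1.Δ0 w4=1 clk=1 w0=0 w2=0 w8=1 w5=0 w7=1 w1=1 w6=0 w3=1
t1.Δ1 w4=1 clk=0 w0=0 w2=0 w8=1 w5=0 w7=1 w1=1 w6=0 w3=1
t2.Δ0 w4=1 clk=0 w0=0 w2=0 w8=1 w5=0 w7=1 w1=1 w6=0 w3=1
t2.Δ1 w4=1 clk=1 w0=0 w2=0 w8=1 w5=0 w7=1 w1=1 w6=0 w3=1
t2.Δ2 w4=1 clk=1 w0=0 w2=0 w8=1 w5=0 w7=1 w1=1 w6=0 w3=0
t2.Δ3 w4=1 clk=1 w0=0 w2=0 w8=0 w5=0 w7=1 w1=1 w6=0 w3=0
t2.Δ4 w4=0 clk=1 w0=0 w2=0 w8=0 w5=0 w7=0 w1=1 w6=0 w3=0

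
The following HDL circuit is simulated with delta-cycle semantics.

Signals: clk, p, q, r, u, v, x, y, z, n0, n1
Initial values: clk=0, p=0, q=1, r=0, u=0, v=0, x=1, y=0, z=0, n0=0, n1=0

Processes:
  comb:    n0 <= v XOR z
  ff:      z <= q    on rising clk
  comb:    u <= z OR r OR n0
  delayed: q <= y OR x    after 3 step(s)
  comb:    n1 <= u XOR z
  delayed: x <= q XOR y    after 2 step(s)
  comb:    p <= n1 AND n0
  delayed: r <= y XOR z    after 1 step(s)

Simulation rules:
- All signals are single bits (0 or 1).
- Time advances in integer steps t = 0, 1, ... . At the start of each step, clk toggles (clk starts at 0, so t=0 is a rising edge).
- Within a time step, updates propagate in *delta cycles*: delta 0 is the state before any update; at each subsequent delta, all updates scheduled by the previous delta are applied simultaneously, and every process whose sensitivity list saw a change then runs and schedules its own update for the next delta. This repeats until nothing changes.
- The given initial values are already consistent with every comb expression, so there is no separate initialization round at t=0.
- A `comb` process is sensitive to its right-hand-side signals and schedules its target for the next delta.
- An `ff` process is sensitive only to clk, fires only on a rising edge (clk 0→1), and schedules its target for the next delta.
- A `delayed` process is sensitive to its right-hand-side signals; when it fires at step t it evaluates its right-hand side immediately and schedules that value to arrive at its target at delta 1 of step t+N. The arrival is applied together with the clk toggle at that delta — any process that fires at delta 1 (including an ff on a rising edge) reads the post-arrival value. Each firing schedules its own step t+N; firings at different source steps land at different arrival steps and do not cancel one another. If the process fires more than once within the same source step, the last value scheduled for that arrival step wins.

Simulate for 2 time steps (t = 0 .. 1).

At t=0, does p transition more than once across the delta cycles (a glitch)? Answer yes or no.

yes

t0.Δ0 z=0 p=0 clk=0 q=1 r=0 n0=0 y=0 x=1 v=0 n1=0 u=0
t0.Δ1 z=0 p=0 clk=1 q=1 r=0 n0=0 y=0 x=1 v=0 n1=0 u=0
t0.Δ2 z=1 p=0 clk=1 q=1 r=0 n0=0 y=0 x=1 v=0 n1=0 u=0
t0.Δ3 z=1 p=0 clk=1 q=1 r=0 n0=1 y=0 x=1 v=0 n1=1 u=1
t0.Δ4 z=1 p=1 clk=1 q=1 r=0 n0=1 y=0 x=1 v=0 n1=0 u=1
t0.Δ5 z=1 p=0 clk=1 q=1 r=0 n0=1 y=0 x=1 v=0 n1=0 u=1
t1.Δ0 z=1 p=0 clk=1 q=1 r=0 n0=1 y=0 x=1 v=0 n1=0 u=1
t1.Δ1 z=1 p=0 clk=0 q=1 r=1 n0=1 y=0 x=1 v=0 n1=0 u=1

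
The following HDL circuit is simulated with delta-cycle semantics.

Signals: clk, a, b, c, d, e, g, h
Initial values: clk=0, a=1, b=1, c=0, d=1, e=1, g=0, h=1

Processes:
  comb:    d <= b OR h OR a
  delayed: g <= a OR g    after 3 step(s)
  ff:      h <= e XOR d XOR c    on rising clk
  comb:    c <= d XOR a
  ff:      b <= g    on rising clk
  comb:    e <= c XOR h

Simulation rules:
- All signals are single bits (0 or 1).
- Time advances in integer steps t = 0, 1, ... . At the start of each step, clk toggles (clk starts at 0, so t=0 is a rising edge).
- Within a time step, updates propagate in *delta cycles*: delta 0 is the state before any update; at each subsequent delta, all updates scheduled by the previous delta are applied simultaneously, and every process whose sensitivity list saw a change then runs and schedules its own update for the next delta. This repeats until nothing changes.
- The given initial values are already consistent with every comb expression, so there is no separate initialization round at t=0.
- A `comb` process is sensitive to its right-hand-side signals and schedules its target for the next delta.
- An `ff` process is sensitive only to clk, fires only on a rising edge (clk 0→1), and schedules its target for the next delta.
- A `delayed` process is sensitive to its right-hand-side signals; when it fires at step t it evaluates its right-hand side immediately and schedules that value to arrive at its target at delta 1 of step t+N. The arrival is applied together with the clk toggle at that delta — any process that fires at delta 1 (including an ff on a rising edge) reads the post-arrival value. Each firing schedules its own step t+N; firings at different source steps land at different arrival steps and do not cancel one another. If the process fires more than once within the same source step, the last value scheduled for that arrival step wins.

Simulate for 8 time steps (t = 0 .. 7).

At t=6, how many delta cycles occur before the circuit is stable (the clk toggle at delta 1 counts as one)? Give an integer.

[bits: e,a,b,c,d,g,h,clk]
t=0: Δ0=11101010 Δ1=11101011 Δ2=11001001 Δ3=01001001 | 3Δ
t=1: Δ0=01001001 Δ1=01001000 | 1Δ
t=2: Δ0=01001000 Δ1=01001001 Δ2=01001011 Δ3=11001011 | 3Δ
t=3: Δ0=11001011 Δ1=11001010 | 1Δ
t=4: Δ0=11001010 Δ1=11001011 Δ2=11001001 Δ3=01001001 | 3Δ
t=5: Δ0=01001001 Δ1=01001000 | 1Δ
t=6: Δ0=01001000 Δ1=01001001 Δ2=01001011 Δ3=11001011 | 3Δ
t=7: Δ0=11001011 Δ1=11001010 | 1Δ

3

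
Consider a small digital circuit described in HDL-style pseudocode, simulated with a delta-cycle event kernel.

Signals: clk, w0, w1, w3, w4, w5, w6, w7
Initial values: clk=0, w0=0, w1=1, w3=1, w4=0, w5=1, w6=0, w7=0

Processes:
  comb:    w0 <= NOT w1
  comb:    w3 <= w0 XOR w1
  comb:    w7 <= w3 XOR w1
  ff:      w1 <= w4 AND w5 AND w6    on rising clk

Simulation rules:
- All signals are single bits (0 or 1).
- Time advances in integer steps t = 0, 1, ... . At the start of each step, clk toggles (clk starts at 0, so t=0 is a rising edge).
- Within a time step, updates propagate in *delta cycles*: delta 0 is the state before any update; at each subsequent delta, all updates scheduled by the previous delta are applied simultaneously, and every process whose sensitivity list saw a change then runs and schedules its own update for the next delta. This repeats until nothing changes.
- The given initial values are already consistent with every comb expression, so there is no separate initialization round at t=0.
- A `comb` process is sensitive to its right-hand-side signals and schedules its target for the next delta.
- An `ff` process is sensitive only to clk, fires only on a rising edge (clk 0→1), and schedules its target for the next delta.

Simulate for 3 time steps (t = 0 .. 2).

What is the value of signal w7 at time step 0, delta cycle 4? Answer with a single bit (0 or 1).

t0.Δ0 w3=1 w0=0 clk=0 w7=0 w6=0 w5=1 w1=1 w4=0
t0.Δ1 w3=1 w0=0 clk=1 w7=0 w6=0 w5=1 w1=1 w4=0
t0.Δ2 w3=1 w0=0 clk=1 w7=0 w6=0 w5=1 w1=0 w4=0
t0.Δ3 w3=0 w0=1 clk=1 w7=1 w6=0 w5=1 w1=0 w4=0
t0.Δ4 w3=1 w0=1 clk=1 w7=0 w6=0 w5=1 w1=0 w4=0
t0.Δ5 w3=1 w0=1 clk=1 w7=1 w6=0 w5=1 w1=0 w4=0
t1.Δ0 w3=1 w0=1 clk=1 w7=1 w6=0 w5=1 w1=0 w4=0
t1.Δ1 w3=1 w0=1 clk=0 w7=1 w6=0 w5=1 w1=0 w4=0
t2.Δ0 w3=1 w0=1 clk=0 w7=1 w6=0 w5=1 w1=0 w4=0
t2.Δ1 w3=1 w0=1 clk=1 w7=1 w6=0 w5=1 w1=0 w4=0

0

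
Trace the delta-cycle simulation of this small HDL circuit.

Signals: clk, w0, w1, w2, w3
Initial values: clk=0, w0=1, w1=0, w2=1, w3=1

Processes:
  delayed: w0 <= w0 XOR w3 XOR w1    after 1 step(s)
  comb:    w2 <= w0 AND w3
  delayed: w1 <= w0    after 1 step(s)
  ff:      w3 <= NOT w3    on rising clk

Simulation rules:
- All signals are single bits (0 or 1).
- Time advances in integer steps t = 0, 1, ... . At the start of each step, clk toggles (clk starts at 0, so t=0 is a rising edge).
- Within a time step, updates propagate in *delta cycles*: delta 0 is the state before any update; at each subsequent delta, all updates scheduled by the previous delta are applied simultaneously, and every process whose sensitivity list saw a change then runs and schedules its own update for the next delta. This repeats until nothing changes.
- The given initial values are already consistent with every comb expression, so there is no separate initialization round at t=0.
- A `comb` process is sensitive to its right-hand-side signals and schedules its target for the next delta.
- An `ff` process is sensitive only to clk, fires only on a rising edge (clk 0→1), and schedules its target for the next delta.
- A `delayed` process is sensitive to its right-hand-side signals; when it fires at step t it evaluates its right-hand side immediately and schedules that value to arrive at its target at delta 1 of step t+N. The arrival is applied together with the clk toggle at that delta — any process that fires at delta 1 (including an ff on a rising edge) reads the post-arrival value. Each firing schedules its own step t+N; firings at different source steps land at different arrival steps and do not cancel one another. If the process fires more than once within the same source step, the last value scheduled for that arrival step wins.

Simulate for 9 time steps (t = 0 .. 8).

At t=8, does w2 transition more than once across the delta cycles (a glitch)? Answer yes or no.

yes

t=0 Δ0: w1=0 w0=1 w2=1 clk=0 w3=1
  Δ1: clk:0→1
  Δ2: w3:1→0
  Δ3: w2:1→0
  (3Δ to stable)
t=1 Δ0: w1=0 w0=1 w2=0 clk=1 w3=0
  Δ1: clk:1→0
  (1Δ to stable)
t=2 Δ0: w1=0 w0=1 w2=0 clk=0 w3=0
  Δ1: clk:0→1
  Δ2: w3:0→1
  Δ3: w2:0→1
  (3Δ to stable)
t=3 Δ0: w1=0 w0=1 w2=1 clk=1 w3=1
  Δ1: w0:1→0, clk:1→0
  Δ2: w2:1→0
  (2Δ to stable)
t=4 Δ0: w1=0 w0=0 w2=0 clk=0 w3=1
  Δ1: w0:0→1, clk:0→1
  Δ2: w2:0→1, w3:1→0
  Δ3: w2:1→0
  (3Δ to stable)
t=5 Δ0: w1=0 w0=1 w2=0 clk=1 w3=0
  Δ1: w1:0→1, clk:1→0
  (1Δ to stable)
t=6 Δ0: w1=1 w0=1 w2=0 clk=0 w3=0
  Δ1: w0:1→0, clk:0→1
  Δ2: w3:0→1
  (2Δ to stable)
t=7 Δ0: w1=1 w0=0 w2=0 clk=1 w3=1
  Δ1: w1:1→0, clk:1→0
  (1Δ to stable)
t=8 Δ0: w1=0 w0=0 w2=0 clk=0 w3=1
  Δ1: w0:0→1, clk:0→1
  Δ2: w2:0→1, w3:1→0
  Δ3: w2:1→0
  (3Δ to stable)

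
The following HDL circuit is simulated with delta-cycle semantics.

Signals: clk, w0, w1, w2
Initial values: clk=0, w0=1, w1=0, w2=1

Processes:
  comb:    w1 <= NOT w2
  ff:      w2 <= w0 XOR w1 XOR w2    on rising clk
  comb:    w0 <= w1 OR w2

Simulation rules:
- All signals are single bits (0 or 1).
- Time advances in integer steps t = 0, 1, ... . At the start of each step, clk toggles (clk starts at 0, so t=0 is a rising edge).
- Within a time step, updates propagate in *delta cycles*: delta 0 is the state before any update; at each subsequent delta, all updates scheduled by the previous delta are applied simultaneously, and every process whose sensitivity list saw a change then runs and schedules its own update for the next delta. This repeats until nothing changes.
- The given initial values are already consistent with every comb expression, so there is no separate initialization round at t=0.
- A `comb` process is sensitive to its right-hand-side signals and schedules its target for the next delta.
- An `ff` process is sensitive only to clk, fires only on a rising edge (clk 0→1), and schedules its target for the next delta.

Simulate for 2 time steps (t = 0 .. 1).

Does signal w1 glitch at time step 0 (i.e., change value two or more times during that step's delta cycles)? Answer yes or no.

[bits: w1,clk,w2,w0]
t=0: Δ0=0011 Δ1=0111 Δ2=0101 Δ3=1100 Δ4=1101 | 4Δ
t=1: Δ0=1101 Δ1=1001 | 1Δ

no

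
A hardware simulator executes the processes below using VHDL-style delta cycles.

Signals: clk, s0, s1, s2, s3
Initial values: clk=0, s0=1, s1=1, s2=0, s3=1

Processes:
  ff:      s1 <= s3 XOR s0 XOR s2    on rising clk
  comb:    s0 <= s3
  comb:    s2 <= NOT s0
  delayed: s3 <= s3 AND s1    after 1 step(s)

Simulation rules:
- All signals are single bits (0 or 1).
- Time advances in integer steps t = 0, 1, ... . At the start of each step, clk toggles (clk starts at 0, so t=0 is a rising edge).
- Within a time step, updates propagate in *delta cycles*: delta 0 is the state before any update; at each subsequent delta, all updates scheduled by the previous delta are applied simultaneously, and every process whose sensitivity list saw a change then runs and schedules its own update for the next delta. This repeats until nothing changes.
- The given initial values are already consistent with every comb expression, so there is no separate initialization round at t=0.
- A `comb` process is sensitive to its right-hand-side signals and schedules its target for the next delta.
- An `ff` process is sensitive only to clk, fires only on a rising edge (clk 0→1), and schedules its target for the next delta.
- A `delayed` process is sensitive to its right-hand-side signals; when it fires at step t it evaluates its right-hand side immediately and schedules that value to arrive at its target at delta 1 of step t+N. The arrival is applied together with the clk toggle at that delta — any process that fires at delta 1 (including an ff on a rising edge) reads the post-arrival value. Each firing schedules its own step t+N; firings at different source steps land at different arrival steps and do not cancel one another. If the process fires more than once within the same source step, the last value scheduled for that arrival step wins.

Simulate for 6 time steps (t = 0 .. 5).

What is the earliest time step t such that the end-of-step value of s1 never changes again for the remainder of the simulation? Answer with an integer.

2

[bits: s2,s0,s1,s3,clk]
t=0: Δ0=01110 Δ1=01111 Δ2=01011 | 2Δ
t=1: Δ0=01011 Δ1=01000 Δ2=00000 Δ3=10000 | 3Δ
t=2: Δ0=10000 Δ1=10001 Δ2=10101 | 2Δ
t=3: Δ0=10101 Δ1=10100 | 1Δ
t=4: Δ0=10100 Δ1=10101 | 1Δ
t=5: Δ0=10101 Δ1=10100 | 1Δ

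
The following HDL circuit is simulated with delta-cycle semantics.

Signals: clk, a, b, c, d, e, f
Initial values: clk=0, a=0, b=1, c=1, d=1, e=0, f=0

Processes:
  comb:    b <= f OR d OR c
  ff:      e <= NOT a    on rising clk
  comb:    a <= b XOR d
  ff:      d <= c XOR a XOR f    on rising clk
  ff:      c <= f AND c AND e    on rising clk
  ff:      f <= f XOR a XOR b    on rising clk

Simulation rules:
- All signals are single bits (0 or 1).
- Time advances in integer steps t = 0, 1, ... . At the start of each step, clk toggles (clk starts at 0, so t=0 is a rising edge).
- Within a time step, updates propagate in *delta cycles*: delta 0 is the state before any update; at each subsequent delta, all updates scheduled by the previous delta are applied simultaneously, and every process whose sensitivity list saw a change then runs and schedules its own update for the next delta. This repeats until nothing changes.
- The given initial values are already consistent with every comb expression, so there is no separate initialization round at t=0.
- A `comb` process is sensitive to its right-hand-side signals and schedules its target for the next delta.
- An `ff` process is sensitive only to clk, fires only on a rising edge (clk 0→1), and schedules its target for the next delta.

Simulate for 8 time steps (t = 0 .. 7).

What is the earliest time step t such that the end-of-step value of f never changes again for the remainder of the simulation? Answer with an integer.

t0.Δ0 e=0 c=1 a=0 b=1 f=0 clk=0 d=1
t0.Δ1 e=0 c=1 a=0 b=1 f=0 clk=1 d=1
t0.Δ2 e=1 c=0 a=0 b=1 f=1 clk=1 d=1
t1.Δ0 e=1 c=0 a=0 b=1 f=1 clk=1 d=1
t1.Δ1 e=1 c=0 a=0 b=1 f=1 clk=0 d=1
t2.Δ0 e=1 c=0 a=0 b=1 f=1 clk=0 d=1
t2.Δ1 e=1 c=0 a=0 b=1 f=1 clk=1 d=1
t2.Δ2 e=1 c=0 a=0 b=1 f=0 clk=1 d=1
t3.Δ0 e=1 c=0 a=0 b=1 f=0 clk=1 d=1
t3.Δ1 e=1 c=0 a=0 b=1 f=0 clk=0 d=1
t4.Δ0 e=1 c=0 a=0 b=1 f=0 clk=0 d=1
t4.Δ1 e=1 c=0 a=0 b=1 f=0 clk=1 d=1
t4.Δ2 e=1 c=0 a=0 b=1 f=1 clk=1 d=0
t4.Δ3 e=1 c=0 a=1 b=1 f=1 clk=1 d=0
t5.Δ0 e=1 c=0 a=1 b=1 f=1 clk=1 d=0
t5.Δ1 e=1 c=0 a=1 b=1 f=1 clk=0 d=0
t6.Δ0 e=1 c=0 a=1 b=1 f=1 clk=0 d=0
t6.Δ1 e=1 c=0 a=1 b=1 f=1 clk=1 d=0
t6.Δ2 e=0 c=0 a=1 b=1 f=1 clk=1 d=0
t7.Δ0 e=0 c=0 a=1 b=1 f=1 clk=1 d=0
t7.Δ1 e=0 c=0 a=1 b=1 f=1 clk=0 d=0

4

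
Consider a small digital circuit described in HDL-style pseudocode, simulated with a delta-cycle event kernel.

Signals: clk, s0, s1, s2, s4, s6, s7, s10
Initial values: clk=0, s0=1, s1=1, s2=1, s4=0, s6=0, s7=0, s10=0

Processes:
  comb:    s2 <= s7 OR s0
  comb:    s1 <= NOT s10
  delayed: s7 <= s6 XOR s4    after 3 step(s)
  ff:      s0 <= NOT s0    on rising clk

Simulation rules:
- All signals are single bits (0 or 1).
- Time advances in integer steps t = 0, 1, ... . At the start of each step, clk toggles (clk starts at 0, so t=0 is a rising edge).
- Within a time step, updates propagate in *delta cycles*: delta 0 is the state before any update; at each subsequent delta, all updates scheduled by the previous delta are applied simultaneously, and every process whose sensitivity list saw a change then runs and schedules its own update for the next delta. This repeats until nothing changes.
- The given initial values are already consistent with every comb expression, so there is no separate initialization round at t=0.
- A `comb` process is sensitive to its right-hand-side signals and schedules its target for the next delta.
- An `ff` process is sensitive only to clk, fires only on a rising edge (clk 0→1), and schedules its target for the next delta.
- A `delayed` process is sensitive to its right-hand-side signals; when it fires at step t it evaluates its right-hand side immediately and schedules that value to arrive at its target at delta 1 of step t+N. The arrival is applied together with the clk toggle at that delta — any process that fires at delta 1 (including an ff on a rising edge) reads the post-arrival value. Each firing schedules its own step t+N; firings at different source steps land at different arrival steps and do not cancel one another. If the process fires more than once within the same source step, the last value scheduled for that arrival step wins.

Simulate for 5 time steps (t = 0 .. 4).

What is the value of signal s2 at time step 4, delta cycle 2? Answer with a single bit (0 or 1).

1

t=0 Δ0: s1=1 s4=0 s6=0 s2=1 s0=1 s10=0 clk=0 s7=0
  Δ1: clk:0→1
  Δ2: s0:1→0
  Δ3: s2:1→0
  (3Δ to stable)
t=1 Δ0: s1=1 s4=0 s6=0 s2=0 s0=0 s10=0 clk=1 s7=0
  Δ1: clk:1→0
  (1Δ to stable)
t=2 Δ0: s1=1 s4=0 s6=0 s2=0 s0=0 s10=0 clk=0 s7=0
  Δ1: clk:0→1
  Δ2: s0:0→1
  Δ3: s2:0→1
  (3Δ to stable)
t=3 Δ0: s1=1 s4=0 s6=0 s2=1 s0=1 s10=0 clk=1 s7=0
  Δ1: clk:1→0
  (1Δ to stable)
t=4 Δ0: s1=1 s4=0 s6=0 s2=1 s0=1 s10=0 clk=0 s7=0
  Δ1: clk:0→1
  Δ2: s0:1→0
  Δ3: s2:1→0
  (3Δ to stable)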